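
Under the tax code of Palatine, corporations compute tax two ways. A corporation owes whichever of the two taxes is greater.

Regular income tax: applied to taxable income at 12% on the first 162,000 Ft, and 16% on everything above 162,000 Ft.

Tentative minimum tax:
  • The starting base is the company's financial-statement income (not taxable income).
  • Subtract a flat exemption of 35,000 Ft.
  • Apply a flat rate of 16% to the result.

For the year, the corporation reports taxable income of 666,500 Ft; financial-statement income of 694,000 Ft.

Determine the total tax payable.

105,440 Ft

Tentative minimum tax:
  Base (financial-statement income): 694,000 Ft
  Less exemption 35,000 Ft → base 659,000 Ft
  659,000 Ft × 16% = 105,440 Ft

Regular income tax:
  162,000 Ft × 12% = 19,440 Ft
  504,500 Ft × 16% = 80,720 Ft
  → 100,160 Ft

105,440 Ft > 100,160 Ft, so the tentative minimum tax is the binding amount.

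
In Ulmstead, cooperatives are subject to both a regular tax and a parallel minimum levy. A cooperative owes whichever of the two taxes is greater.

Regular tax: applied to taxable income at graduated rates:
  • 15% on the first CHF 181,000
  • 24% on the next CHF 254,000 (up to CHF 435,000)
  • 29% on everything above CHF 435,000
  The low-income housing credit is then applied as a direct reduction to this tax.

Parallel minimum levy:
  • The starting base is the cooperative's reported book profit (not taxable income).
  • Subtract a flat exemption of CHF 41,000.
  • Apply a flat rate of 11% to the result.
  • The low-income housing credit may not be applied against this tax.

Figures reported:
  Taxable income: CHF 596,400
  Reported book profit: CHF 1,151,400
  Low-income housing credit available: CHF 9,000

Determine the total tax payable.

Parallel minimum levy:
  Base (reported book profit): CHF 1,151,400
  Less exemption CHF 41,000 → base CHF 1,110,400
  CHF 1,110,400 × 11% = CHF 122,144

Regular tax:
  CHF 181,000 × 15% = CHF 27,150
  CHF 254,000 × 24% = CHF 60,960
  CHF 161,400 × 29% = CHF 46,806
  → CHF 134,916
  Less low-income housing credit CHF 9,000 → CHF 125,916

CHF 125,916 > CHF 122,144, so the regular tax governs.

CHF 125,916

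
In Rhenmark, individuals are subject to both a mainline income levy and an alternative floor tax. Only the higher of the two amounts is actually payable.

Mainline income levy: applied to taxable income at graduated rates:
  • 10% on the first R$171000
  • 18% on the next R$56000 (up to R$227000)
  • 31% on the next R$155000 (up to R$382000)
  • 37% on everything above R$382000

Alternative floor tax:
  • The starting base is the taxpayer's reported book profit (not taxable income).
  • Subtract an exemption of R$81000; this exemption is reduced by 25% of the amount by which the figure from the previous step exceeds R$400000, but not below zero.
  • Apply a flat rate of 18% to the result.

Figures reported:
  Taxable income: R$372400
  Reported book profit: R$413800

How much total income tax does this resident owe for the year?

Alternative floor tax:
  Base (reported book profit): R$413800
  Exemption: R$81000 − 25% × (R$413800 − R$400000) = R$81000 − R$3450 = R$77550
  Base: R$413800 − R$77550 = R$336250
  R$336250 × 18% = R$60525

Mainline income levy:
  R$171000 × 10% = R$17100
  R$56000 × 18% = R$10080
  R$145400 × 31% = R$45074
  → R$72254

R$72254 > R$60525, so the mainline income levy governs.

R$72254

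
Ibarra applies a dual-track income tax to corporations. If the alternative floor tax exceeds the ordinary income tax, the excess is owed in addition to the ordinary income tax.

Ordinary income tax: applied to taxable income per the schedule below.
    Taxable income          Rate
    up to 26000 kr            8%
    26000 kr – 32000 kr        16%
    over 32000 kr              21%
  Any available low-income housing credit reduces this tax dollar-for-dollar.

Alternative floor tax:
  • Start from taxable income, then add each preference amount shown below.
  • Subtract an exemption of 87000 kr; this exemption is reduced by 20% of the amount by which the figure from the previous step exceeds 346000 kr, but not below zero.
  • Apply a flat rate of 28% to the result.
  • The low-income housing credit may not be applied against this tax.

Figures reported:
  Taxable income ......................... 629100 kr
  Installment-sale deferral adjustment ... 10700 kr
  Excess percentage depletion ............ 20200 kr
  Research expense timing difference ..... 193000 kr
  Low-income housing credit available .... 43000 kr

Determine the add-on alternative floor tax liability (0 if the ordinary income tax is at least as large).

153409 kr

Ordinary income tax:
  26000 kr × 8% = 2080 kr
  6000 kr × 16% = 960 kr
  597100 kr × 21% = 125391 kr
  → 128431 kr
  Less low-income housing credit 43000 kr → 85431 kr

Alternative floor tax:
  Adjusted income: 629100 kr + 10700 kr + 20200 kr + 193000 kr = 853000 kr
  Exemption: 20% × (853000 kr − 346000 kr) = 101400 kr ≥ 87000 kr, so the exemption is fully phased out
  Base: 853000 kr − 0 kr = 853000 kr
  853000 kr × 28% = 238840 kr

Excess of alternative floor tax over ordinary income tax: 238840 kr − 85431 kr = 153409 kr.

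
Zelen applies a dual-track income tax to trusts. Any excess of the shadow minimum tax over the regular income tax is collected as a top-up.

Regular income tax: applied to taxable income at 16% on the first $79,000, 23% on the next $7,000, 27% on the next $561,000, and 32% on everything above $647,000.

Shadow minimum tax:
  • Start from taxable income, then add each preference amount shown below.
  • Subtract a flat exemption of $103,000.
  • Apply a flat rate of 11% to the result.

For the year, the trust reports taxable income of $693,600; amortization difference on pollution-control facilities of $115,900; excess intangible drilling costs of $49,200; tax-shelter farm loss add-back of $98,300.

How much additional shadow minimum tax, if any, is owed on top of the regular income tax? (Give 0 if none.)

$0

Regular income tax:
  $79,000 × 16% = $12,640
  $7,000 × 23% = $1,610
  $561,000 × 27% = $151,470
  $46,600 × 32% = $14,912
  → $180,632

Shadow minimum tax:
  Adjusted income: $693,600 + $115,900 + $49,200 + $98,300 = $957,000
  Less exemption $103,000 → base $854,000
  $854,000 × 11% = $93,940

$93,940 ≤ $180,632, so no add-on is due.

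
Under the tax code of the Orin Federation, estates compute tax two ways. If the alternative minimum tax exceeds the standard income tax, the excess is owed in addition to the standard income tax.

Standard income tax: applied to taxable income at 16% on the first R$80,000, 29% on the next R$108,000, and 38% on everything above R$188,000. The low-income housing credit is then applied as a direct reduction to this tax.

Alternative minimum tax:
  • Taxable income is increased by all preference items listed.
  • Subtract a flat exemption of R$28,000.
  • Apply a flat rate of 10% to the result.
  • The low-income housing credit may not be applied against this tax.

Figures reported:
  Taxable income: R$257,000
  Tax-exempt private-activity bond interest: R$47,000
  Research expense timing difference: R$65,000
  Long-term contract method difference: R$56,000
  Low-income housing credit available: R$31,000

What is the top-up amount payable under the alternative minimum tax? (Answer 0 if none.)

R$360

Standard income tax:
  R$80,000 × 16% = R$12,800
  R$108,000 × 29% = R$31,320
  R$69,000 × 38% = R$26,220
  → R$70,340
  Less low-income housing credit R$31,000 → R$39,340

Alternative minimum tax:
  Adjusted income: R$257,000 + R$47,000 + R$65,000 + R$56,000 = R$425,000
  Less exemption R$28,000 → base R$397,000
  R$397,000 × 10% = R$39,700

Excess of alternative minimum tax over standard income tax: R$39,700 − R$39,340 = R$360.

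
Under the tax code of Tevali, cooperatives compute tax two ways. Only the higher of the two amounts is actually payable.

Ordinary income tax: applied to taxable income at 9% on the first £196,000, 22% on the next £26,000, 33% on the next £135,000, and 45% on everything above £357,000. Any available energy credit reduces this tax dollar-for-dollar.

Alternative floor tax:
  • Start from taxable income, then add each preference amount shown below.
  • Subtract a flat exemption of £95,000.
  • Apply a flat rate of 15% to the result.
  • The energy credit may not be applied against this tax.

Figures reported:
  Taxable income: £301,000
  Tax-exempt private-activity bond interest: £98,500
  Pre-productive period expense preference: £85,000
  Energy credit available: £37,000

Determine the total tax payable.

£58,425

Alternative floor tax:
  Adjusted income: £301,000 + £98,500 + £85,000 = £484,500
  Less exemption £95,000 → base £389,500
  £389,500 × 15% = £58,425

Ordinary income tax:
  £196,000 × 9% = £17,640
  £26,000 × 22% = £5,720
  £79,000 × 33% = £26,070
  → £49,430
  Less energy credit £37,000 → £12,430

£58,425 > £12,430, so the alternative floor tax is the binding amount.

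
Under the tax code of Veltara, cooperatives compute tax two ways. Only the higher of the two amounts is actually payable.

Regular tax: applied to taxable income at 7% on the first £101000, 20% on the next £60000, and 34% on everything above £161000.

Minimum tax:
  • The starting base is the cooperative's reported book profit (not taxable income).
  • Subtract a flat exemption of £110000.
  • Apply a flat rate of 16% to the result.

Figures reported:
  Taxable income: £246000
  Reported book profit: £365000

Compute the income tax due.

£47970

Regular tax:
  £101000 × 7% = £7070
  £60000 × 20% = £12000
  £85000 × 34% = £28900
  → £47970

Minimum tax:
  Base (reported book profit): £365000
  Less exemption £110000 → base £255000
  £255000 × 16% = £40800

£47970 > £40800, so the regular tax governs.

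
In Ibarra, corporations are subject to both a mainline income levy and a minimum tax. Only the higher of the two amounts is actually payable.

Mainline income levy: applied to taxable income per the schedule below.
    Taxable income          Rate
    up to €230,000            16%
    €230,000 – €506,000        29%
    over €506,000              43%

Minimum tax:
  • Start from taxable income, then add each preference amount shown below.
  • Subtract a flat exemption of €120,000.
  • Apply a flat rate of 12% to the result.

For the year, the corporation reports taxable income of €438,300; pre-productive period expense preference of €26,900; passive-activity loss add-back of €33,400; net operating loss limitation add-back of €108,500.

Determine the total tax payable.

Mainline income levy:
  €230,000 × 16% = €36,800
  €208,300 × 29% = €60,407
  → €97,207

Minimum tax:
  Adjusted income: €438,300 + €26,900 + €33,400 + €108,500 = €607,100
  Less exemption €120,000 → base €487,100
  €487,100 × 12% = €58,452

€97,207 > €58,452, so the mainline income levy governs.

€97,207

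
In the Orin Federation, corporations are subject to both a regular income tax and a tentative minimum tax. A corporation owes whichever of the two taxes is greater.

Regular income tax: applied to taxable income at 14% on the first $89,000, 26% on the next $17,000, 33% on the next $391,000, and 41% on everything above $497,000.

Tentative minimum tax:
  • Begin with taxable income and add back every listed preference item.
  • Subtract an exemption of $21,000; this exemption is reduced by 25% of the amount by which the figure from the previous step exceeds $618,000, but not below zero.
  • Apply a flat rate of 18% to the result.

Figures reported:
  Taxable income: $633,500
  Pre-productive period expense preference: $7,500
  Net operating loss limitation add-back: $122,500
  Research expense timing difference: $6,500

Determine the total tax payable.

Regular income tax:
  $89,000 × 14% = $12,460
  $17,000 × 26% = $4,420
  $391,000 × 33% = $129,030
  $136,500 × 41% = $55,965
  → $201,875

Tentative minimum tax:
  Adjusted income: $633,500 + $7,500 + $122,500 + $6,500 = $770,000
  Exemption: 25% × ($770,000 − $618,000) = $38,000 ≥ $21,000, so the exemption is fully phased out
  Base: $770,000 − $0 = $770,000
  $770,000 × 18% = $138,600

$201,875 > $138,600, so the regular income tax governs.

$201,875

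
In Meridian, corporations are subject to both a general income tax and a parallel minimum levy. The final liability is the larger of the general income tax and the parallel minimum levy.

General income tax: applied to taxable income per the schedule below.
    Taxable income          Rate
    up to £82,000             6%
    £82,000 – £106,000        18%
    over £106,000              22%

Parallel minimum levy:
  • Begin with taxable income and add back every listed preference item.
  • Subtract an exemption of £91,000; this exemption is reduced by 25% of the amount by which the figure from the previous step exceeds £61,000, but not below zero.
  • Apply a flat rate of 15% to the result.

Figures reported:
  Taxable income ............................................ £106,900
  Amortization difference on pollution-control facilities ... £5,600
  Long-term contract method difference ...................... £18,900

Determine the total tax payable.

£9,438

General income tax:
  £82,000 × 6% = £4,920
  £24,000 × 18% = £4,320
  £900 × 22% = £198
  → £9,438

Parallel minimum levy:
  Adjusted income: £106,900 + £5,600 + £18,900 = £131,400
  Exemption: £91,000 − 25% × (£131,400 − £61,000) = £91,000 − £17,600 = £73,400
  Base: £131,400 − £73,400 = £58,000
  £58,000 × 15% = £8,700

£9,438 > £8,700, so the general income tax governs.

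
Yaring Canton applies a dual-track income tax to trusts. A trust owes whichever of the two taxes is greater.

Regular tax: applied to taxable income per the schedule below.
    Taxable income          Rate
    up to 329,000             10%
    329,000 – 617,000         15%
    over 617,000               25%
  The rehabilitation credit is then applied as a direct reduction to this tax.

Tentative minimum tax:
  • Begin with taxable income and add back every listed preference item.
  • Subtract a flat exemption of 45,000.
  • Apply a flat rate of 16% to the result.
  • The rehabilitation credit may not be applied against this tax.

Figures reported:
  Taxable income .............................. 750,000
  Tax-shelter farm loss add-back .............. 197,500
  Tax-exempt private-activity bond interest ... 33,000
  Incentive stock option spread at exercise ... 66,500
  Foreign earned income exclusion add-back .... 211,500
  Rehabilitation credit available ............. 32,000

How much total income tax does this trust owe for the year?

Regular tax:
  329,000 × 10% = 32,900
  288,000 × 15% = 43,200
  133,000 × 25% = 33,250
  → 109,350
  Less rehabilitation credit 32,000 → 77,350

Tentative minimum tax:
  Adjusted income: 750,000 + 197,500 + 33,000 + 66,500 + 211,500 = 1,258,500
  Less exemption 45,000 → base 1,213,500
  1,213,500 × 16% = 194,160

194,160 > 77,350, so the tentative minimum tax is the binding amount.

194,160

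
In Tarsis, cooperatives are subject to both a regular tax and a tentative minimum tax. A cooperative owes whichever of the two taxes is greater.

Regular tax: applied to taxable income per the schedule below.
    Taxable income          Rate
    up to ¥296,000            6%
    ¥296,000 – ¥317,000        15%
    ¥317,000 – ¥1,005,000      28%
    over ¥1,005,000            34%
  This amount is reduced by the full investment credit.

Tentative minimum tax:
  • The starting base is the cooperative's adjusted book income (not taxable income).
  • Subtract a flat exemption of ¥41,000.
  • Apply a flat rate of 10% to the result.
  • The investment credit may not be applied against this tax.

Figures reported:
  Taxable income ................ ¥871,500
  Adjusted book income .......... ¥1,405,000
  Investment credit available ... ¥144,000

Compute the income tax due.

Regular tax:
  ¥296,000 × 6% = ¥17,760
  ¥21,000 × 15% = ¥3,150
  ¥554,500 × 28% = ¥155,260
  → ¥176,170
  Less investment credit ¥144,000 → ¥32,170

Tentative minimum tax:
  Base (adjusted book income): ¥1,405,000
  Less exemption ¥41,000 → base ¥1,364,000
  ¥1,364,000 × 10% = ¥136,400

¥136,400 > ¥32,170, so the tentative minimum tax is the binding amount.

¥136,400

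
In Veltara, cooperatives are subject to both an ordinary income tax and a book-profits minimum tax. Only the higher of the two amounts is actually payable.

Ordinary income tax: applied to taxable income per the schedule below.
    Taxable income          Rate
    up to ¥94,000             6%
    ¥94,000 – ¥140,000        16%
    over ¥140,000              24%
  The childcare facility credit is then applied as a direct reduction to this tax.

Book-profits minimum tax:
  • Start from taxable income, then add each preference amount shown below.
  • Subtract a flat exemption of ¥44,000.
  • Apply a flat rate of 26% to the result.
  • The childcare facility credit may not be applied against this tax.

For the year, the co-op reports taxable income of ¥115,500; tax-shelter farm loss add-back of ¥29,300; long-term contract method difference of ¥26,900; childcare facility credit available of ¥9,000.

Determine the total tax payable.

Book-profits minimum tax:
  Adjusted income: ¥115,500 + ¥29,300 + ¥26,900 = ¥171,700
  Less exemption ¥44,000 → base ¥127,700
  ¥127,700 × 26% = ¥33,202

Ordinary income tax:
  ¥94,000 × 6% = ¥5,640
  ¥21,500 × 16% = ¥3,440
  → ¥9,080
  Less childcare facility credit ¥9,000 → ¥80

¥33,202 > ¥80, so the book-profits minimum tax is the binding amount.

¥33,202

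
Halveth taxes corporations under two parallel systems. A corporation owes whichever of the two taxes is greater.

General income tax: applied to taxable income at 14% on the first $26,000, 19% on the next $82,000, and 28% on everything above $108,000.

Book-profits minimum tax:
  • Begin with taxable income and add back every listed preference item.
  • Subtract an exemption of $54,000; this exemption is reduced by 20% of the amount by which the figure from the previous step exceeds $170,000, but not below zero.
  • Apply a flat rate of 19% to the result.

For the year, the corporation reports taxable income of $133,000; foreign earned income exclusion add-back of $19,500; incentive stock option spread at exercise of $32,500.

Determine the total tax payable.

General income tax:
  $26,000 × 14% = $3,640
  $82,000 × 19% = $15,580
  $25,000 × 28% = $7,000
  → $26,220

Book-profits minimum tax:
  Adjusted income: $133,000 + $19,500 + $32,500 = $185,000
  Exemption: $54,000 − 20% × ($185,000 − $170,000) = $54,000 − $3,000 = $51,000
  Base: $185,000 − $51,000 = $134,000
  $134,000 × 19% = $25,460

$26,220 > $25,460, so the general income tax governs.

$26,220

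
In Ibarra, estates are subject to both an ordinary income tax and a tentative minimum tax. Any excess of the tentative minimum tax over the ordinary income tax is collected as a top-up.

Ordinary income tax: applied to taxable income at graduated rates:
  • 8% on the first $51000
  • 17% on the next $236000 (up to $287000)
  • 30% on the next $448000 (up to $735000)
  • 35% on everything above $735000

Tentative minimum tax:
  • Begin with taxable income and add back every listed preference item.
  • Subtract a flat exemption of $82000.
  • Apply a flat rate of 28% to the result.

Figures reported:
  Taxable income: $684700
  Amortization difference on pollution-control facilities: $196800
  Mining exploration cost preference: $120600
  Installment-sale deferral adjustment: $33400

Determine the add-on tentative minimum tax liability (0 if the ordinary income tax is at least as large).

Ordinary income tax:
  $51000 × 8% = $4080
  $236000 × 17% = $40120
  $397700 × 30% = $119310
  → $163510

Tentative minimum tax:
  Adjusted income: $684700 + $196800 + $120600 + $33400 = $1035500
  Less exemption $82000 → base $953500
  $953500 × 28% = $266980

Excess of tentative minimum tax over ordinary income tax: $266980 − $163510 = $103470.

$103470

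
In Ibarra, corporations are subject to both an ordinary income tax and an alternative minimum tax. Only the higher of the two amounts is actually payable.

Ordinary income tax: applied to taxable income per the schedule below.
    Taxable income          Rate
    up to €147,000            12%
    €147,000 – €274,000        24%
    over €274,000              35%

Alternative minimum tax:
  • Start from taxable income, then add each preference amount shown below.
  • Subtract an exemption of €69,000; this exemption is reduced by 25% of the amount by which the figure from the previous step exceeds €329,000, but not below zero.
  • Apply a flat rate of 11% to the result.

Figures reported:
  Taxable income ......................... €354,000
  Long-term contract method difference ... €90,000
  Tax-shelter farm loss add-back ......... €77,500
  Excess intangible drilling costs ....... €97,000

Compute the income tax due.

€76,120

Ordinary income tax:
  €147,000 × 12% = €17,640
  €127,000 × 24% = €30,480
  €80,000 × 35% = €28,000
  → €76,120

Alternative minimum tax:
  Adjusted income: €354,000 + €90,000 + €77,500 + €97,000 = €618,500
  Exemption: 25% × (€618,500 − €329,000) = €72,375 ≥ €69,000, so the exemption is fully phased out
  Base: €618,500 − €0 = €618,500
  €618,500 × 11% = €68,035

€76,120 > €68,035, so the ordinary income tax governs.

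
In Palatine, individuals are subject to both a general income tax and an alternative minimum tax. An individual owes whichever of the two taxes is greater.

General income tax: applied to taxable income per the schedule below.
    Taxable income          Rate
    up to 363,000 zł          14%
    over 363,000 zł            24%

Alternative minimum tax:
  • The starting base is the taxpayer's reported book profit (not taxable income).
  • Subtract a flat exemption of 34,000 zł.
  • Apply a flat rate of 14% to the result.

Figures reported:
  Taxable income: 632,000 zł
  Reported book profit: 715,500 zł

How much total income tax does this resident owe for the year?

Alternative minimum tax:
  Base (reported book profit): 715,500 zł
  Less exemption 34,000 zł → base 681,500 zł
  681,500 zł × 14% = 95,410 zł

General income tax:
  363,000 zł × 14% = 50,820 zł
  269,000 zł × 24% = 64,560 zł
  → 115,380 zł

115,380 zł > 95,410 zł, so the general income tax governs.

115,380 zł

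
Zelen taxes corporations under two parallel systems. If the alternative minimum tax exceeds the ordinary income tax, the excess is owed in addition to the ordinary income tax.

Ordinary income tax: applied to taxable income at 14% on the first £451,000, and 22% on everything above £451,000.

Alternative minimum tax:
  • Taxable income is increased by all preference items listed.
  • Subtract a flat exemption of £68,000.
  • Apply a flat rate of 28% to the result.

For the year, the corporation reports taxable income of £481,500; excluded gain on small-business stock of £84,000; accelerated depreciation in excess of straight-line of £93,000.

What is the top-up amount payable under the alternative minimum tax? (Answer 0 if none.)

Alternative minimum tax:
  Adjusted income: £481,500 + £84,000 + £93,000 = £658,500
  Less exemption £68,000 → base £590,500
  £590,500 × 28% = £165,340

Ordinary income tax:
  £451,000 × 14% = £63,140
  £30,500 × 22% = £6,710
  → £69,850

Excess of alternative minimum tax over ordinary income tax: £165,340 − £69,850 = £95,490.

£95,490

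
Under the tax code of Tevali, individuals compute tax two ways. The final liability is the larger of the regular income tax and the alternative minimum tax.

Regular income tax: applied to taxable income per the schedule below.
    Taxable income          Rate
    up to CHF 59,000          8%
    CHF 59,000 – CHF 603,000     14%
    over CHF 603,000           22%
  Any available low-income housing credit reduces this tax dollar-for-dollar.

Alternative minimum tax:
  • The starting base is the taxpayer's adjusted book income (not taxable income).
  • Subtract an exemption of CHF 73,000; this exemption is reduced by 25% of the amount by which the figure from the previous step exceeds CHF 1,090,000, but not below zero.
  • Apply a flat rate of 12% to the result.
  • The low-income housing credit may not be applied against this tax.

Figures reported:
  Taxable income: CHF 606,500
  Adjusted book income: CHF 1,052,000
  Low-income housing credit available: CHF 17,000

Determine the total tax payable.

Regular income tax:
  CHF 59,000 × 8% = CHF 4,720
  CHF 544,000 × 14% = CHF 76,160
  CHF 3,500 × 22% = CHF 770
  → CHF 81,650
  Less low-income housing credit CHF 17,000 → CHF 64,650

Alternative minimum tax:
  Base (adjusted book income): CHF 1,052,000
  Exemption: CHF 1,052,000 ≤ CHF 1,090,000, so full CHF 73,000 applies
  Base: CHF 1,052,000 − CHF 73,000 = CHF 979,000
  CHF 979,000 × 12% = CHF 117,480

CHF 117,480 > CHF 64,650, so the alternative minimum tax is the binding amount.

CHF 117,480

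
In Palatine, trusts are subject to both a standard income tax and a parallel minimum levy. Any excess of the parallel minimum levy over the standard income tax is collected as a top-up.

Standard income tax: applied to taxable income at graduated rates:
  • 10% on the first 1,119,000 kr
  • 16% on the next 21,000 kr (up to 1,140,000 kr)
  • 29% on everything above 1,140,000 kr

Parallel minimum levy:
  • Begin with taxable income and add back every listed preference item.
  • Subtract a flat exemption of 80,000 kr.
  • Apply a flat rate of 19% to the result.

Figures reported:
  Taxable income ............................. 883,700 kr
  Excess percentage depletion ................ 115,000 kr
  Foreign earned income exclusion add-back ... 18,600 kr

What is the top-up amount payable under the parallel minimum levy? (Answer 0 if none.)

Standard income tax:
  883,700 kr × 10% = 88,370 kr

Parallel minimum levy:
  Adjusted income: 883,700 kr + 115,000 kr + 18,600 kr = 1,017,300 kr
  Less exemption 80,000 kr → base 937,300 kr
  937,300 kr × 19% = 178,087 kr

Excess of parallel minimum levy over standard income tax: 178,087 kr − 88,370 kr = 89,717 kr.

89,717 kr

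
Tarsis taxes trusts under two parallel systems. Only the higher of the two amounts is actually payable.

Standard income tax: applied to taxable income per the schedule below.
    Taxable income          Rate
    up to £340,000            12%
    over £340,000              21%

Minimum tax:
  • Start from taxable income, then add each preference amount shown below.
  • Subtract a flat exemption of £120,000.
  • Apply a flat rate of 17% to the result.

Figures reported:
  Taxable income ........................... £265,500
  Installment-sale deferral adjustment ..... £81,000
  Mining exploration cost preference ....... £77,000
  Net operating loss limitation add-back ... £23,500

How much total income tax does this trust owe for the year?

Minimum tax:
  Adjusted income: £265,500 + £81,000 + £77,000 + £23,500 = £447,000
  Less exemption £120,000 → base £327,000
  £327,000 × 17% = £55,590

Standard income tax:
  £265,500 × 12% = £31,860

£55,590 > £31,860, so the minimum tax is the binding amount.

£55,590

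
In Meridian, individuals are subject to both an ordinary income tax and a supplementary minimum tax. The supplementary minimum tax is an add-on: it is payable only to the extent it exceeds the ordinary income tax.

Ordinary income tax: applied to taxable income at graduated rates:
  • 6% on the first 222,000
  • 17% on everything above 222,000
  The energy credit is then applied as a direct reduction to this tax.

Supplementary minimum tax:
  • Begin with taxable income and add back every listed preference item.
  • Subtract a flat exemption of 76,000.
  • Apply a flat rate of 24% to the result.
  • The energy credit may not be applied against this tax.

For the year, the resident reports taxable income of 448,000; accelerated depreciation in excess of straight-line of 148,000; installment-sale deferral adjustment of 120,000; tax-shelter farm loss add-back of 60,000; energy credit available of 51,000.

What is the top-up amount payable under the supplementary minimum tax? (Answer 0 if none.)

167,260

Supplementary minimum tax:
  Adjusted income: 448,000 + 148,000 + 120,000 + 60,000 = 776,000
  Less exemption 76,000 → base 700,000
  700,000 × 24% = 168,000

Ordinary income tax:
  222,000 × 6% = 13,320
  226,000 × 17% = 38,420
  → 51,740
  Less energy credit 51,000 → 740

Excess of supplementary minimum tax over ordinary income tax: 168,000 − 740 = 167,260.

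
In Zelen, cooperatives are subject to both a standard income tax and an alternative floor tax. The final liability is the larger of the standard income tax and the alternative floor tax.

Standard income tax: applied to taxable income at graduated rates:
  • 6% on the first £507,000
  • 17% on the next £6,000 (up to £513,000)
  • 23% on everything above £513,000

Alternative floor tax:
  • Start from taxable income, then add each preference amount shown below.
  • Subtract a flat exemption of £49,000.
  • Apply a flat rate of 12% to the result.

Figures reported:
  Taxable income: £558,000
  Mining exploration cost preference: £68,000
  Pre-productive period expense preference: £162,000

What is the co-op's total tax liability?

£88,680

Alternative floor tax:
  Adjusted income: £558,000 + £68,000 + £162,000 = £788,000
  Less exemption £49,000 → base £739,000
  £739,000 × 12% = £88,680

Standard income tax:
  £507,000 × 6% = £30,420
  £6,000 × 17% = £1,020
  £45,000 × 23% = £10,350
  → £41,790

£88,680 > £41,790, so the alternative floor tax is the binding amount.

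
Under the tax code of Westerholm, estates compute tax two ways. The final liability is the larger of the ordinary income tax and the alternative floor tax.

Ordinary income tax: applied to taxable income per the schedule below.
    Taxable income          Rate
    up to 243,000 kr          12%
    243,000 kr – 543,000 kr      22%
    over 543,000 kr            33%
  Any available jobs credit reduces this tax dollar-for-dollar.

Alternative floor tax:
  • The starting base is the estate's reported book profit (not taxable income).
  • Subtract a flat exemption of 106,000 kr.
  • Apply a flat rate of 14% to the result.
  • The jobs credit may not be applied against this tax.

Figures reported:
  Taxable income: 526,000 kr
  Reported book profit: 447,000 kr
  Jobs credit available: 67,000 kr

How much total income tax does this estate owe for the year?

Alternative floor tax:
  Base (reported book profit): 447,000 kr
  Less exemption 106,000 kr → base 341,000 kr
  341,000 kr × 14% = 47,740 kr

Ordinary income tax:
  243,000 kr × 12% = 29,160 kr
  283,000 kr × 22% = 62,260 kr
  → 91,420 kr
  Less jobs credit 67,000 kr → 24,420 kr

47,740 kr > 24,420 kr, so the alternative floor tax is the binding amount.

47,740 kr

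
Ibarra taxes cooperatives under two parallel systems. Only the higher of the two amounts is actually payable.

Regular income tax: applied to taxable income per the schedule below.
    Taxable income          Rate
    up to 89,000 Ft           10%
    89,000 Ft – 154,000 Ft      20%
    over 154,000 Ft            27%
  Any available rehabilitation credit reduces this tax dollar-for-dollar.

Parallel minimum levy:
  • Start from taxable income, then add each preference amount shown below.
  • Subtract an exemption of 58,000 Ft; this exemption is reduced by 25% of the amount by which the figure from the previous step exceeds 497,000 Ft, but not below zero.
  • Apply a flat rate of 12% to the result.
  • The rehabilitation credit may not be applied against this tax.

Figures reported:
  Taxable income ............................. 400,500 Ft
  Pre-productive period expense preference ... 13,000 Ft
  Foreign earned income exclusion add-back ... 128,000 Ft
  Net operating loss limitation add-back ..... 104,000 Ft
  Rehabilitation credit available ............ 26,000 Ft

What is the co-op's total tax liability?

74,955 Ft

Regular income tax:
  89,000 Ft × 10% = 8,900 Ft
  65,000 Ft × 20% = 13,000 Ft
  246,500 Ft × 27% = 66,555 Ft
  → 88,455 Ft
  Less rehabilitation credit 26,000 Ft → 62,455 Ft

Parallel minimum levy:
  Adjusted income: 400,500 Ft + 13,000 Ft + 128,000 Ft + 104,000 Ft = 645,500 Ft
  Exemption: 58,000 Ft − 25% × (645,500 Ft − 497,000 Ft) = 58,000 Ft − 37,125 Ft = 20,875 Ft
  Base: 645,500 Ft − 20,875 Ft = 624,625 Ft
  624,625 Ft × 12% = 74,955 Ft

74,955 Ft > 62,455 Ft, so the parallel minimum levy is the binding amount.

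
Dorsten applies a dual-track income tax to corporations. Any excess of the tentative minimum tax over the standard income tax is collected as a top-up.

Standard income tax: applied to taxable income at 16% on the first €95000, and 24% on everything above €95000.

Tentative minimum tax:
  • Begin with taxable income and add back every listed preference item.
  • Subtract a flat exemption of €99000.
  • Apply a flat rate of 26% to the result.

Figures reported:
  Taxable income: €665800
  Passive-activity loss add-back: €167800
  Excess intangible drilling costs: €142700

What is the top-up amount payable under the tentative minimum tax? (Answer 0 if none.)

€75906

Tentative minimum tax:
  Adjusted income: €665800 + €167800 + €142700 = €976300
  Less exemption €99000 → base €877300
  €877300 × 26% = €228098

Standard income tax:
  €95000 × 16% = €15200
  €570800 × 24% = €136992
  → €152192

Excess of tentative minimum tax over standard income tax: €228098 − €152192 = €75906.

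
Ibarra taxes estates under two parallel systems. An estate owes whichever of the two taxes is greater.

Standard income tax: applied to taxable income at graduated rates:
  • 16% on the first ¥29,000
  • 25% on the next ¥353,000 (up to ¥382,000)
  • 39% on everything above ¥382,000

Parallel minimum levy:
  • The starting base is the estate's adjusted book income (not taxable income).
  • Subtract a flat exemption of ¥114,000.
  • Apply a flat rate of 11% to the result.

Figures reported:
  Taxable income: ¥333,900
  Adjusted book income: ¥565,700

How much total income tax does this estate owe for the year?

Standard income tax:
  ¥29,000 × 16% = ¥4,640
  ¥304,900 × 25% = ¥76,225
  → ¥80,865

Parallel minimum levy:
  Base (adjusted book income): ¥565,700
  Less exemption ¥114,000 → base ¥451,700
  ¥451,700 × 11% = ¥49,687

¥80,865 > ¥49,687, so the standard income tax governs.

¥80,865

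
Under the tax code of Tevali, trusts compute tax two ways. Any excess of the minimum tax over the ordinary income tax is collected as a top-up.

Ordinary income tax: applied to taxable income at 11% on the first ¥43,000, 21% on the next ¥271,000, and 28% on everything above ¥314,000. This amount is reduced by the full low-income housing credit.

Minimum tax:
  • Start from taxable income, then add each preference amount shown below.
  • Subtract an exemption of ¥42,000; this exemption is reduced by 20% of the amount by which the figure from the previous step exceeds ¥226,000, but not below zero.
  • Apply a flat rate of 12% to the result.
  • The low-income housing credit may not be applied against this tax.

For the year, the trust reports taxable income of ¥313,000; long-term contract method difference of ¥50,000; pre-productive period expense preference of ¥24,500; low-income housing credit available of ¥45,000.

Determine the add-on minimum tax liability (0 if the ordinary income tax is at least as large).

¥28,906

Ordinary income tax:
  ¥43,000 × 11% = ¥4,730
  ¥270,000 × 21% = ¥56,700
  → ¥61,430
  Less low-income housing credit ¥45,000 → ¥16,430

Minimum tax:
  Adjusted income: ¥313,000 + ¥50,000 + ¥24,500 = ¥387,500
  Exemption: ¥42,000 − 20% × (¥387,500 − ¥226,000) = ¥42,000 − ¥32,300 = ¥9,700
  Base: ¥387,500 − ¥9,700 = ¥377,800
  ¥377,800 × 12% = ¥45,336

Excess of minimum tax over ordinary income tax: ¥45,336 − ¥16,430 = ¥28,906.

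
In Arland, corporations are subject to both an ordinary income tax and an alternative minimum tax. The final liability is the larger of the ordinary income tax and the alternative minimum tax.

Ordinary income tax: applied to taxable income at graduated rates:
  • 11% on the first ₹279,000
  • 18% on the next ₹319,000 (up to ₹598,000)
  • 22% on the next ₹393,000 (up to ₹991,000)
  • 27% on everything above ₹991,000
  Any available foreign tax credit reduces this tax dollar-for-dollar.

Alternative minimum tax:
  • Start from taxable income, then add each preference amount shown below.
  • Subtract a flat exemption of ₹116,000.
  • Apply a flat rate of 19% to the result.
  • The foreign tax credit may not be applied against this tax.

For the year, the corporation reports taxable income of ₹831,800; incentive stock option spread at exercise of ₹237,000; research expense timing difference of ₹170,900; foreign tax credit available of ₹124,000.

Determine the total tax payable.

Ordinary income tax:
  ₹279,000 × 11% = ₹30,690
  ₹319,000 × 18% = ₹57,420
  ₹233,800 × 22% = ₹51,436
  → ₹139,546
  Less foreign tax credit ₹124,000 → ₹15,546

Alternative minimum tax:
  Adjusted income: ₹831,800 + ₹237,000 + ₹170,900 = ₹1,239,700
  Less exemption ₹116,000 → base ₹1,123,700
  ₹1,123,700 × 19% = ₹213,503

₹213,503 > ₹15,546, so the alternative minimum tax is the binding amount.

₹213,503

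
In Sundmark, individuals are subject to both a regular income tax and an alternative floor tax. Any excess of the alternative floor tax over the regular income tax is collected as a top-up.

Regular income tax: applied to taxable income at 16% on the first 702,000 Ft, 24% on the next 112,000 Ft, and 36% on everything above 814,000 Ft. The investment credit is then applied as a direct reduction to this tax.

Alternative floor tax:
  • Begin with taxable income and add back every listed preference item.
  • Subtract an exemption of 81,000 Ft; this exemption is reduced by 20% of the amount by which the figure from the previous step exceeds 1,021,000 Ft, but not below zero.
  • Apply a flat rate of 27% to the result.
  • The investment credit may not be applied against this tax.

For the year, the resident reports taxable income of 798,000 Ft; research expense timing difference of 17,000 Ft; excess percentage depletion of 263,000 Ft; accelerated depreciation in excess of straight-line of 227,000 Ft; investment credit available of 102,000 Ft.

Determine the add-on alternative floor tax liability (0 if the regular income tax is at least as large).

312,456 Ft

Alternative floor tax:
  Adjusted income: 798,000 Ft + 17,000 Ft + 263,000 Ft + 227,000 Ft = 1,305,000 Ft
  Exemption: 81,000 Ft − 20% × (1,305,000 Ft − 1,021,000 Ft) = 81,000 Ft − 56,800 Ft = 24,200 Ft
  Base: 1,305,000 Ft − 24,200 Ft = 1,280,800 Ft
  1,280,800 Ft × 27% = 345,816 Ft

Regular income tax:
  702,000 Ft × 16% = 112,320 Ft
  96,000 Ft × 24% = 23,040 Ft
  → 135,360 Ft
  Less investment credit 102,000 Ft → 33,360 Ft

Excess of alternative floor tax over regular income tax: 345,816 Ft − 33,360 Ft = 312,456 Ft.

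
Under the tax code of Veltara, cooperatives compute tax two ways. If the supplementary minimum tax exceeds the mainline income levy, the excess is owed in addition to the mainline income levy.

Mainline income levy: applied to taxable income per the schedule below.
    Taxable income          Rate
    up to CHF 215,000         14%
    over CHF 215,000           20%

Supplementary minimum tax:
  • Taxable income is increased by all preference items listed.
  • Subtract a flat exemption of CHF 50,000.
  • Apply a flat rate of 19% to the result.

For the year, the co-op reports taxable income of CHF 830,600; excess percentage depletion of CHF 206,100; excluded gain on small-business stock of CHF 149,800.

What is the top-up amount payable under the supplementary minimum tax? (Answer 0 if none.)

Mainline income levy:
  CHF 215,000 × 14% = CHF 30,100
  CHF 615,600 × 20% = CHF 123,120
  → CHF 153,220

Supplementary minimum tax:
  Adjusted income: CHF 830,600 + CHF 206,100 + CHF 149,800 = CHF 1,186,500
  Less exemption CHF 50,000 → base CHF 1,136,500
  CHF 1,136,500 × 19% = CHF 215,935

Excess of supplementary minimum tax over mainline income levy: CHF 215,935 − CHF 153,220 = CHF 62,715.

CHF 62,715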